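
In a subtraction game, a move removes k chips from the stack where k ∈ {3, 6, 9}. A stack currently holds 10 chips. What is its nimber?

3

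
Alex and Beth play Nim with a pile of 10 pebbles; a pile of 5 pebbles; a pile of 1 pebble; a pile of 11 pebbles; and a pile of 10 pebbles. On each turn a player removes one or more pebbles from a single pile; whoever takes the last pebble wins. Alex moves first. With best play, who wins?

Compute the nim-sum pairwise:
10 ^ 5 = 15
15 ^ 1 = 14
14 ^ 11 = 5
5 ^ 10 = 15
The nim-sum is 15 ≠ 0, so this is an N-position: the player to move can win; Alex has a winning move.

Alex wins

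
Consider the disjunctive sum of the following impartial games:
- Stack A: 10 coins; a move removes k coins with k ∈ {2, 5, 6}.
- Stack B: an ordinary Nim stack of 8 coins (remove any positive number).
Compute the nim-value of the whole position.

9

Build the Grundy sequence for stack A with g(k) = mex{g(k−s) : s ∈ {2, 5, 6}, s ≤ k}:
k:     0  1  2  3  4  5  6  7  8  9 10
g(k):  0  0  1  1  0  2  1  3  0  2  1
So g(10) = 1.
Stack B is a plain Nim stack of size 8, so its Grundy value is 8.
By the Sprague-Grundy theorem, the Grundy value of a sum of independent games is the XOR of the component values.
Combined value = 1 XOR 8 = 9.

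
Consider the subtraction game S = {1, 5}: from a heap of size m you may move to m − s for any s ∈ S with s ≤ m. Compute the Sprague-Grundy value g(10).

Compute g(0), g(1), … for moves {1, 5}:
g(0) = mex{} = 0
g(1) = mex{0} = 1
g(2) = mex{1} = 0
g(3) = mex{0} = 1
g(4) = mex{1} = 0
g(5) = mex{0} = 1
g(6) = mex{1} = 0
g(7) = mex{0} = 1
g(8) = mex{1} = 0
g(9) = mex{0} = 1
g(10) = mex{1} = 0
So g(10) = 0.

0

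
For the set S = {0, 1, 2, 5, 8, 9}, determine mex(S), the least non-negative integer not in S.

3

The values 0, 1, 2 are all present; 3 is the first non-negative integer missing from the set.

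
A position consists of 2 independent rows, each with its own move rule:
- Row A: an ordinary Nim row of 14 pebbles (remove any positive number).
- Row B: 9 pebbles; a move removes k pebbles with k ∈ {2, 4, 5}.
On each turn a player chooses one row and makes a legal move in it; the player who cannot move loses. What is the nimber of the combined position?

Row A is a plain Nim row of size 14, so its Grundy value is 14.
Build the Grundy sequence for row B with g(k) = mex{g(k−s) : s ∈ {2, 4, 5}, s ≤ k}:
g(0) = mex{} = 0
g(1) = mex{} = 0
g(2) = mex{0} = 1
g(3) = mex{0} = 1
g(4) = mex{0,1} = 2
g(5) = mex{0,1} = 2
g(6) = mex{0,1,2} = 3
g(7) = mex{1,2} = 0
g(8) = mex{1,2,3} = 0
g(9) = mex{0,2} = 1
So g(9) = 1.
By the Sprague-Grundy theorem, the Grundy value of a sum of independent games is the XOR of the component values.
Combined value = 14 XOR 1 = 15.

15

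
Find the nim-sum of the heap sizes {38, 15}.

41

Write each in binary and XOR column by column:
  100110  (38)
  001111  (15)
  ------
  101001  (41)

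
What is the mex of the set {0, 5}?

0 is in the set but 1 is not, so the mex is 1.

1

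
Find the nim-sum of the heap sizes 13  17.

Compute the nim-sum pairwise:
13 ^ 17 = 28

28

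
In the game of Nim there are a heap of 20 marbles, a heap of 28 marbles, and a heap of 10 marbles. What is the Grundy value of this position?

2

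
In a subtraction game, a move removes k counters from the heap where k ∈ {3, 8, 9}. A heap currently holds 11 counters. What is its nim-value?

Build the Grundy sequence with g(k) = mex{g(k−s) : s ∈ {3, 8, 9}, s ≤ k}:
k:     0  1  2  3  4  5  6  7  8  9 10 11
g(k):  0  0  0  1  1  1  0  0  2  1  1  3
So g(11) = 3.

3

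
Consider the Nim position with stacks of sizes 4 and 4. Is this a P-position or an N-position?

P-position

Nim-sum: 4 ^ 4 = 0.
The nim-sum is 0, so this is a P-position: the player to move is in a losing position under optimal play.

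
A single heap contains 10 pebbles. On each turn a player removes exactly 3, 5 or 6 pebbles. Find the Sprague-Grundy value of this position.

Build the Grundy sequence with g(k) = mex{g(k−s) : s ∈ {3, 5, 6}, s ≤ k}:
k:     0  1  2  3  4  5  6  7  8  9 10
g(k):  0  0  0  1  1  1  2  2  2  0  0
So g(10) = 0.

0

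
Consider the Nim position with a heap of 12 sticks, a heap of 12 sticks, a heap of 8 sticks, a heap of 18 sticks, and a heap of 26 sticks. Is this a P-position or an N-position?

P-position

Compute the nim-sum pairwise:
12 ^ 12 = 0
0 ^ 8 = 8
8 ^ 18 = 26
26 ^ 26 = 0
The nim-sum is 0, so this is a P-position: the player to move is in a losing position under optimal play.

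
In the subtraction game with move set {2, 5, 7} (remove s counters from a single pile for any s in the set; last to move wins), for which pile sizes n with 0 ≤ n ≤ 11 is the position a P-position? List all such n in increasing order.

0, 1, 4, 10

Build the Grundy sequence with g(k) = mex{g(k−s) : s ∈ {2, 5, 7}, s ≤ k}:
k:     0  1  2  3  4  5  6  7  8  9 10 11
g(k):  0  0  1  1  0  2  1  3  2  2  0  3
The P-positions (g = 0) in 0..11 are 0, 1, 4, 10.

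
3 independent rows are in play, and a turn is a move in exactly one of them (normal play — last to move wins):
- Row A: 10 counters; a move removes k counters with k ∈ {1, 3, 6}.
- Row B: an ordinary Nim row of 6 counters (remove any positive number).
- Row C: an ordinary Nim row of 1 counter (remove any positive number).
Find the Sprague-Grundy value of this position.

6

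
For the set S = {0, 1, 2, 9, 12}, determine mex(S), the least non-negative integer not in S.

3

The values 0, 1, 2 are all present; 3 is the first non-negative integer missing from the set.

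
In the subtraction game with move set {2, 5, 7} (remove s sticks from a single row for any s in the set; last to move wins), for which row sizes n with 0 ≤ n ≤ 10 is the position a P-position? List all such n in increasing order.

0, 1, 4, 10

Build the Grundy sequence with g(k) = mex{g(k−s) : s ∈ {2, 5, 7}, s ≤ k}:
k:     0  1  2  3  4  5  6  7  8  9 10
g(k):  0  0  1  1  0  2  1  3  2  2  0
The P-positions (g = 0) in 0..10 are 0, 1, 4, 10.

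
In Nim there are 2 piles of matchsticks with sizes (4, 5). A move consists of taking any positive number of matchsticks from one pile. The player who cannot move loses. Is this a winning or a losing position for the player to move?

Nim-sum: 4 ^ 5 = 1.
The nim-sum is 1 ≠ 0, so this is an N-position: the player to move can win.

Winning position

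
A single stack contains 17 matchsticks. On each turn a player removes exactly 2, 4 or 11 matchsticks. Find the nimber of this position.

2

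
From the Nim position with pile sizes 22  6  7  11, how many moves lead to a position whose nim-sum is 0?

Nim-sum: 22 XOR 6 XOR 7 XOR 11 = 28.
The overall nim-sum is X = 28. A pile of size p has a winning move iff p XOR X < p (reduce it to p XOR X).
  22: 22 XOR 28 = 10 < 22 — winning move (to 10).
  6: 6 XOR 28 = 26 ≥ 6 — no move.
  7: 7 XOR 28 = 27 ≥ 7 — no move.
  11: 11 XOR 28 = 23 ≥ 11 — no move.
That gives 1 winning move.

1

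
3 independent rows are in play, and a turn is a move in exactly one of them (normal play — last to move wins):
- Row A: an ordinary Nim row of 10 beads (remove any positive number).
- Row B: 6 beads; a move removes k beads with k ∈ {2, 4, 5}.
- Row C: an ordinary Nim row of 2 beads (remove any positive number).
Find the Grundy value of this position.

11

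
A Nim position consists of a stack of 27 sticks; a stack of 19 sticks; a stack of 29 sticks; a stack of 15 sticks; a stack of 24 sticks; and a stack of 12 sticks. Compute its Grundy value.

14

Compute the nim-sum pairwise:
27 ⊕ 19 = 8
8 ⊕ 29 = 21
21 ⊕ 15 = 26
26 ⊕ 24 = 2
2 ⊕ 12 = 14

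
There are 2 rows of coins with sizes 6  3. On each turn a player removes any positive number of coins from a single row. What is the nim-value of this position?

5

Nim-sum: 6 XOR 3 = 5.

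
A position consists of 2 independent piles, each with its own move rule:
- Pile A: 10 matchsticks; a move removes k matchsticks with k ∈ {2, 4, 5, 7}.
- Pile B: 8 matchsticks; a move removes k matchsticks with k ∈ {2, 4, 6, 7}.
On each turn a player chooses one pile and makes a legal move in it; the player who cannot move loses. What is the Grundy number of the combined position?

Grundy values for pile A (subtraction set {2, 4, 5, 7}):
g(0) = mex{} = 0
g(1) = mex{} = 0
g(2) = mex{0} = 1
g(3) = mex{0} = 1
g(4) = mex{0,1} = 2
g(5) = mex{0,1} = 2
g(6) = mex{0,1,2} = 3
g(7) = mex{0,1,2} = 3
g(8) = mex{0,1,2,3} = 4
g(9) = mex{1,2,3} = 0
g(10) = mex{1,2,3,4} = 0
So g(10) = 0.
For pile B, compute g(0), g(1), … with moves {2, 4, 6, 7}:
k:     0  1  2  3  4  5  6  7  8
g(k):  0  0  1  1  2  2  3  3  4
So g(8) = 4.
By the Sprague-Grundy theorem, the Grundy value of a sum of independent games is the XOR of the component values.
Combined value = 0 ⊕ 4 = 4.

4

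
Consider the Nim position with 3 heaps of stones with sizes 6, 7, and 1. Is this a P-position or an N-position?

P-position

Write each in binary and XOR column by column:
  110  (6)
  111  (7)
  001  (1)
  ---
  000  (0)
The nim-sum is 0, so this is a P-position: the player to move is in a losing position under optimal play.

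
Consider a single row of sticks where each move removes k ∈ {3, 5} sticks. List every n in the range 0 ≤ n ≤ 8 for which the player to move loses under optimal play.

0, 1, 2, 8

Compute g(0), g(1), … for moves {3, 5}:
k:     0  1  2  3  4  5  6  7  8
g(k):  0  0  0  1  1  1  2  2  0
The P-positions (g = 0) in 0..8 are 0, 1, 2, 8.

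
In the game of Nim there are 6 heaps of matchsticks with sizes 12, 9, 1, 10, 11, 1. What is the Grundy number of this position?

4

Compute the nim-sum pairwise:
12 ^ 9 = 5
5 ^ 1 = 4
4 ^ 10 = 14
14 ^ 11 = 5
5 ^ 1 = 4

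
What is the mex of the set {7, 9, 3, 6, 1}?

0

0 is not in the set, so the mex is 0.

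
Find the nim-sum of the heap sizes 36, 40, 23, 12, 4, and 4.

23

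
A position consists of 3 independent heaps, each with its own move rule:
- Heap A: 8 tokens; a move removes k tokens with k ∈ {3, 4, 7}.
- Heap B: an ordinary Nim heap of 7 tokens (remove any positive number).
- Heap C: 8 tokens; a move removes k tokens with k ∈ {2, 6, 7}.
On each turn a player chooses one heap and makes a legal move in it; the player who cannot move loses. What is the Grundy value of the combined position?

Grundy values for heap A (subtraction set {3, 4, 7}):
g(0) = mex{} = 0
g(1) = mex{} = 0
g(2) = mex{} = 0
g(3) = mex{0} = 1
g(4) = mex{0} = 1
g(5) = mex{0} = 1
g(6) = mex{0,1} = 2
g(7) = mex{0,1} = 2
g(8) = mex{0,1} = 2
So g(8) = 2.
Heap B is a plain Nim heap of size 7, so its Grundy value is 7.
For heap C, compute g(0), g(1), … with moves {2, 6, 7}:
k:     0  1  2  3  4  5  6  7  8
g(k):  0  0  1  1  0  0  1  1  2
So g(8) = 2.
By the Sprague-Grundy theorem, the Grundy value of a sum of independent games is the XOR of the component values.
Combined value = 2 ⊕ 7 ⊕ 2 = 7.

7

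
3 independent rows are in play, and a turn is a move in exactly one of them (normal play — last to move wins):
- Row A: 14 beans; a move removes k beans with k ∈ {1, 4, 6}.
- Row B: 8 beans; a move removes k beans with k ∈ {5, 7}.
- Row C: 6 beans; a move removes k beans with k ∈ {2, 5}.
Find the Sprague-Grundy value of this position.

Build the Grundy sequence for row A with g(k) = mex{g(k−s) : s ∈ {1, 4, 6}, s ≤ k}:
k:     0  1  2  3  4  5  6  7  8  9 10 11 12 13 14
g(k):  0  1  0  1  2  0  1  0  1  2  0  1  0  1  2
So g(14) = 2.
Build the Grundy sequence for row B with g(k) = mex{g(k−s) : s ∈ {5, 7}, s ≤ k}:
k:     0  1  2  3  4  5  6  7  8
g(k):  0  0  0  0  0  1  1  1  1
So g(8) = 1.
For row C, compute g(0), g(1), … with moves {2, 5}:
g(0) = mex{} = 0
g(1) = mex{} = 0
g(2) = mex{0} = 1
g(3) = mex{0} = 1
g(4) = mex{1} = 0
g(5) = mex{0,1} = 2
g(6) = mex{0} = 1
So g(6) = 1.
By the Sprague-Grundy theorem, the Grundy value of a sum of independent games is the XOR of the component values.
Combined value = 2 ⊕ 1 ⊕ 1 = 2.

2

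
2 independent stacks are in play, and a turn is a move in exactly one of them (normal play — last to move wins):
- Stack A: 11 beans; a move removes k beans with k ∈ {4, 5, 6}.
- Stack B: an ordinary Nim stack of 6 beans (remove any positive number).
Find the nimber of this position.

Build the Grundy sequence for stack A with g(k) = mex{g(k−s) : s ∈ {4, 5, 6}, s ≤ k}:
k:     0  1  2  3  4  5  6  7  8  9 10 11
g(k):  0  0  0  0  1  1  1  1  2  2  0  0
So g(11) = 0.
Stack B is a plain Nim stack of size 6, so its Grundy value is 6.
By the Sprague-Grundy theorem, the Grundy value of a sum of independent games is the XOR of the component values.
Combined value = 0 ⊕ 6 = 6.

6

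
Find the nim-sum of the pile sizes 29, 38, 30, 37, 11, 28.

23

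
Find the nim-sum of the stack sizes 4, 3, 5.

In binary:
  100  (4)
  011  (3)
  101  (5)
  ---
  010  (2)

2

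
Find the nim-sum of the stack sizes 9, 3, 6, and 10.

6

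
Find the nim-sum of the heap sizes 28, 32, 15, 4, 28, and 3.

Compute the nim-sum pairwise:
28 XOR 32 = 60
60 XOR 15 = 51
51 XOR 4 = 55
55 XOR 28 = 43
43 XOR 3 = 40

40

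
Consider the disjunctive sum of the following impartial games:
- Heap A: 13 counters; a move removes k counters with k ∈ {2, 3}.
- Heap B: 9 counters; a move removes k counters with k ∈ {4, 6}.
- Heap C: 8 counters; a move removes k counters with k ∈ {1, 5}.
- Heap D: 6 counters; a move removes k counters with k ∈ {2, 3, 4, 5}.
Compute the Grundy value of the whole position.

Grundy values for heap A (subtraction set {2, 3}):
k:     0  1  2  3  4  5  6  7  8  9 10 11 12 13
g(k):  0  0  1  1  2  0  0  1  1  2  0  0  1  1
So g(13) = 1.
Grundy values for heap B (subtraction set {4, 6}):
g(0) = mex{} = 0
g(1) = mex{} = 0
g(2) = mex{} = 0
g(3) = mex{} = 0
g(4) = mex{0} = 1
g(5) = mex{0} = 1
g(6) = mex{0} = 1
g(7) = mex{0} = 1
g(8) = mex{0,1} = 2
g(9) = mex{0,1} = 2
So g(9) = 2.
Build the Grundy sequence for heap C with g(k) = mex{g(k−s) : s ∈ {1, 5}, s ≤ k}:
k:     0  1  2  3  4  5  6  7  8
g(k):  0  1  0  1  0  1  0  1  0
So g(8) = 0.
Build the Grundy sequence for heap D with g(k) = mex{g(k−s) : s ∈ {2, 3, 4, 5}, s ≤ k}:
k:     0  1  2  3  4  5  6
g(k):  0  0  1  1  2  2  3
So g(6) = 3.
By the Sprague-Grundy theorem, the Grundy value of a sum of independent games is the XOR of the component values.
Combined value = 1 ⊕ 2 ⊕ 0 ⊕ 3 = 0.

0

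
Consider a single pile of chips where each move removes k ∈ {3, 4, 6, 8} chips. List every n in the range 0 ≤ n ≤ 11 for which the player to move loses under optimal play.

0, 1, 2, 11

Grundy values for subtraction set {3, 4, 6, 8}:
k:     0  1  2  3  4  5  6  7  8  9 10 11
g(k):  0  0  0  1  1  1  2  2  2  3  3  0
The P-positions (g = 0) in 0..11 are 0, 1, 2, 11.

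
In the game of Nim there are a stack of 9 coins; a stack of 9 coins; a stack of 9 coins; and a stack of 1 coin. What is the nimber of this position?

8

Nim-sum: 9 ^ 9 ^ 9 ^ 1 = 8.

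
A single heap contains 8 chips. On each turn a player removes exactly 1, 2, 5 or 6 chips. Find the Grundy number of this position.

1

Build the Grundy sequence with g(k) = mex{g(k−s) : s ∈ {1, 2, 5, 6}, s ≤ k}:
g(0) = mex{} = 0
g(1) = mex{0} = 1
g(2) = mex{0,1} = 2
g(3) = mex{1,2} = 0
g(4) = mex{0,2} = 1
g(5) = mex{0,1} = 2
g(6) = mex{0,1,2} = 3
g(7) = mex{1,2,3} = 0
g(8) = mex{0,2,3} = 1
So g(8) = 1.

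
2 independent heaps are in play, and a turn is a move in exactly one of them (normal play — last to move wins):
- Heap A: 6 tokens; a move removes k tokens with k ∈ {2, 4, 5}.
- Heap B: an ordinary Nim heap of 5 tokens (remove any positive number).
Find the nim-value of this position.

For heap A, compute g(0), g(1), … with moves {2, 4, 5}:
k:     0  1  2  3  4  5  6
g(k):  0  0  1  1  2  2  3
So g(6) = 3.
Heap B is a plain Nim heap of size 5, so its Grundy value is 5.
The value of a disjunctive sum is the nim-sum of the parts.
Combined value = 3 ⊕ 5 = 6.

6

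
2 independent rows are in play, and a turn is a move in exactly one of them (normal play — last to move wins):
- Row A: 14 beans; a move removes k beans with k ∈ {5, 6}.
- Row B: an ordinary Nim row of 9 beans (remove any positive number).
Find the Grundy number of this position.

9

Grundy values for row A (subtraction set {5, 6}):
g(0) = mex{} = 0
g(1) = mex{} = 0
g(2) = mex{} = 0
g(3) = mex{} = 0
g(4) = mex{} = 0
g(5) = mex{0} = 1
g(6) = mex{0} = 1
g(7) = mex{0} = 1
g(8) = mex{0} = 1
g(9) = mex{0} = 1
g(10) = mex{0,1} = 2
g(11) = mex{1} = 0
g(12) = mex{1} = 0
g(13) = mex{1} = 0
g(14) = mex{1} = 0
So g(14) = 0.
Row B is a plain Nim row of size 9, so its Grundy value is 9.
The value of a disjunctive sum is the nim-sum of the parts.
Combined value = 0 ⊕ 9 = 9.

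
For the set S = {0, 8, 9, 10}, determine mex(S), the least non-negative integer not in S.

1

0 is in the set but 1 is not, so the mex is 1.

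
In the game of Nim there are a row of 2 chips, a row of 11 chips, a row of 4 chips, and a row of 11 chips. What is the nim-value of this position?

6

Bitwise XOR of the heap sizes:
  0010  (2)
  1011  (11)
  0100  (4)
  1011  (11)
  ----
  0110  (6)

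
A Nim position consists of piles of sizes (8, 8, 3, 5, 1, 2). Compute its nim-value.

5

Write each in binary and XOR column by column:
  1000  (8)
  1000  (8)
  0011  (3)
  0101  (5)
  0001  (1)
  0010  (2)
  ----
  0101  (5)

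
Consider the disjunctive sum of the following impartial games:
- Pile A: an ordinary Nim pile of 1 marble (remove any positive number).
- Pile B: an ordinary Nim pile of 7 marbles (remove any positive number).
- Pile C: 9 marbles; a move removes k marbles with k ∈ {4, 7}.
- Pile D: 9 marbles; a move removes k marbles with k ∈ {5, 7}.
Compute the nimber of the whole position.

5

Pile A is a plain Nim pile of size 1, so its Grundy value is 1.
Pile B is a plain Nim pile of size 7, so its Grundy value is 7.
Grundy values for pile C (subtraction set {4, 7}):
k:     0  1  2  3  4  5  6  7  8  9
g(k):  0  0  0  0  1  1  1  1  2  2
So g(9) = 2.
Grundy values for pile D (subtraction set {5, 7}):
g(0) = mex{} = 0
g(1) = mex{} = 0
g(2) = mex{} = 0
g(3) = mex{} = 0
g(4) = mex{} = 0
g(5) = mex{0} = 1
g(6) = mex{0} = 1
g(7) = mex{0} = 1
g(8) = mex{0} = 1
g(9) = mex{0} = 1
So g(9) = 1.
By the Sprague-Grundy theorem, the Grundy value of a sum of independent games is the XOR of the component values.
Combined value = 1 ⊕ 7 ⊕ 2 ⊕ 1 = 5.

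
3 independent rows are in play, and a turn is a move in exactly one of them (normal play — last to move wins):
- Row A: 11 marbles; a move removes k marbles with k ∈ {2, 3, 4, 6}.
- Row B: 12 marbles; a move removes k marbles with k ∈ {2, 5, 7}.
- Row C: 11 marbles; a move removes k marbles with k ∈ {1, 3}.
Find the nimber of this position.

1

For row A, compute g(0), g(1), … with moves {2, 3, 4, 6}:
k:     0  1  2  3  4  5  6  7  8  9 10 11
g(k):  0  0  1  1  2  2  3  3  0  0  1  1
So g(11) = 1.
For row B, compute g(0), g(1), … with moves {2, 5, 7}:
k:     0  1  2  3  4  5  6  7  8  9 10 11 12
g(k):  0  0  1  1  0  2  1  3  2  2  0  3  1
So g(12) = 1.
For row C, compute g(0), g(1), … with moves {1, 3}:
k:     0  1  2  3  4  5  6  7  8  9 10 11
g(k):  0  1  0  1  0  1  0  1  0  1  0  1
So g(11) = 1.
The value of a disjunctive sum is the nim-sum of the parts.
Combined value = 1 XOR 1 XOR 1 = 1.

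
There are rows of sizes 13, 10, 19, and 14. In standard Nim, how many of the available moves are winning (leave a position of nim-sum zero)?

Nim-sum: 13 ^ 10 ^ 19 ^ 14 = 26.
The overall nim-sum is X = 26. A row of size p has a winning move iff p XOR X < p (reduce it to p XOR X).
  13: 13 XOR 26 = 23 ≥ 13 — no move.
  10: 10 XOR 26 = 16 ≥ 10 — no move.
  19: 19 XOR 26 = 9 < 19 — winning move (to 9).
  14: 14 XOR 26 = 20 ≥ 14 — no move.
That gives 1 winning move.

1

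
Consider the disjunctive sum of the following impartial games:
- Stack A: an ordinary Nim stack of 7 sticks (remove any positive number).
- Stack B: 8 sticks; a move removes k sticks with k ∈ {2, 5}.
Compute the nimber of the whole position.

Stack A is a plain Nim stack of size 7, so its Grundy value is 7.
Build the Grundy sequence for stack B with g(k) = mex{g(k−s) : s ∈ {2, 5}, s ≤ k}:
k:     0  1  2  3  4  5  6  7  8
g(k):  0  0  1  1  0  2  1  0  0
So g(8) = 0.
By the Sprague-Grundy theorem, the Grundy value of a sum of independent games is the XOR of the component values.
Combined value = 7 XOR 0 = 7.

7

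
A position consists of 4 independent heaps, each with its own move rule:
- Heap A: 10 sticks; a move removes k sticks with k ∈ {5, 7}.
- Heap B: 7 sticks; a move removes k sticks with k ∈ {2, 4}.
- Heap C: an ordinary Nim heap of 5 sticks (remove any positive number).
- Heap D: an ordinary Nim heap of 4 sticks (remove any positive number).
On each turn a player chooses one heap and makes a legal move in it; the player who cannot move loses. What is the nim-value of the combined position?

3

Build the Grundy sequence for heap A with g(k) = mex{g(k−s) : s ∈ {5, 7}, s ≤ k}:
k:     0  1  2  3  4  5  6  7  8  9 10
g(k):  0  0  0  0  0  1  1  1  1  1  2
So g(10) = 2.
Build the Grundy sequence for heap B with g(k) = mex{g(k−s) : s ∈ {2, 4}, s ≤ k}:
g(0) = mex{} = 0
g(1) = mex{} = 0
g(2) = mex{0} = 1
g(3) = mex{0} = 1
g(4) = mex{0,1} = 2
g(5) = mex{0,1} = 2
g(6) = mex{1,2} = 0
g(7) = mex{1,2} = 0
So g(7) = 0.
Heap C is a plain Nim heap of size 5, so its Grundy value is 5.
Heap D is a plain Nim heap of size 4, so its Grundy value is 4.
The value of a disjunctive sum is the nim-sum of the parts.
Combined value = 2 ⊕ 0 ⊕ 5 ⊕ 4 = 3.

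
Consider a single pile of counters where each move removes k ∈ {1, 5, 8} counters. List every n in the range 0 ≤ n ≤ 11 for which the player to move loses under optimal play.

0, 2, 4, 6

Compute g(0), g(1), … for moves {1, 5, 8}:
k:     0  1  2  3  4  5  6  7  8  9 10 11
g(k):  0  1  0  1  0  1  0  1  2  3  2  3
The P-positions (g = 0) in 0..11 are 0, 2, 4, 6.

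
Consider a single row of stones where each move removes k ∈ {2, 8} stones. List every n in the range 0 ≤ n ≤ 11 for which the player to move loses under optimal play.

Build the Grundy sequence with g(k) = mex{g(k−s) : s ∈ {2, 8}, s ≤ k}:
g(0) = mex{} = 0
g(1) = mex{} = 0
g(2) = mex{0} = 1
g(3) = mex{0} = 1
g(4) = mex{1} = 0
g(5) = mex{1} = 0
g(6) = mex{0} = 1
g(7) = mex{0} = 1
g(8) = mex{0,1} = 2
g(9) = mex{0,1} = 2
g(10) = mex{1,2} = 0
g(11) = mex{1,2} = 0
The P-positions (g = 0) in 0..11 are 0, 1, 4, 5, 10, 11.

0, 1, 4, 5, 10, 11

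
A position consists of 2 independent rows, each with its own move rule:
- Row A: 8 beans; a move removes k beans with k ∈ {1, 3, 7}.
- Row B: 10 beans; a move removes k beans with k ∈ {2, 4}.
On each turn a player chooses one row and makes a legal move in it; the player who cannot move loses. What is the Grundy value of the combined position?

2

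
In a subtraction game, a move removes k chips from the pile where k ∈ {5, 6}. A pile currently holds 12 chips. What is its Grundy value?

0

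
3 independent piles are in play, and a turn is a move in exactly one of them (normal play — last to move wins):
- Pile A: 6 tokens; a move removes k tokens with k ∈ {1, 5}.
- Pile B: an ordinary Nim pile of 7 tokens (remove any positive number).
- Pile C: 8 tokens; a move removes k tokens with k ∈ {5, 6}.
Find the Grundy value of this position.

Grundy values for pile A (subtraction set {1, 5}):
k:     0  1  2  3  4  5  6
g(k):  0  1  0  1  0  1  0
So g(6) = 0.
Pile B is a plain Nim pile of size 7, so its Grundy value is 7.
For pile C, compute g(0), g(1), … with moves {5, 6}:
g(0) = mex{} = 0
g(1) = mex{} = 0
g(2) = mex{} = 0
g(3) = mex{} = 0
g(4) = mex{} = 0
g(5) = mex{0} = 1
g(6) = mex{0} = 1
g(7) = mex{0} = 1
g(8) = mex{0} = 1
So g(8) = 1.
The value of a disjunctive sum is the nim-sum of the parts.
Combined value = 0 ⊕ 7 ⊕ 1 = 6.

6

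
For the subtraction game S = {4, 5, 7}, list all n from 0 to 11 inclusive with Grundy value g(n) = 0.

0, 1, 2, 3, 11

Build the Grundy sequence with g(k) = mex{g(k−s) : s ∈ {4, 5, 7}, s ≤ k}:
g(0) = mex{} = 0
g(1) = mex{} = 0
g(2) = mex{} = 0
g(3) = mex{} = 0
g(4) = mex{0} = 1
g(5) = mex{0} = 1
g(6) = mex{0} = 1
g(7) = mex{0} = 1
g(8) = mex{0,1} = 2
g(9) = mex{0,1} = 2
g(10) = mex{0,1} = 2
g(11) = mex{1} = 0
The P-positions (g = 0) in 0..11 are 0, 1, 2, 3, 11.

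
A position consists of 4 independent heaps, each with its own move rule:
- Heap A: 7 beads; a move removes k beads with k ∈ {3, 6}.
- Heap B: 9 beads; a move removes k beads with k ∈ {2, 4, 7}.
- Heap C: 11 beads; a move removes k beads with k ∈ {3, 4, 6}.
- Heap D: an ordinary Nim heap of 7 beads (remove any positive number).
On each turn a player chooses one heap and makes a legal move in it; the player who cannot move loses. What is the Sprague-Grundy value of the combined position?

Build the Grundy sequence for heap A with g(k) = mex{g(k−s) : s ∈ {3, 6}, s ≤ k}:
g(0) = mex{} = 0
g(1) = mex{} = 0
g(2) = mex{} = 0
g(3) = mex{0} = 1
g(4) = mex{0} = 1
g(5) = mex{0} = 1
g(6) = mex{0,1} = 2
g(7) = mex{0,1} = 2
So g(7) = 2.
For heap B, compute g(0), g(1), … with moves {2, 4, 7}:
g(0) = mex{} = 0
g(1) = mex{} = 0
g(2) = mex{0} = 1
g(3) = mex{0} = 1
g(4) = mex{0,1} = 2
g(5) = mex{0,1} = 2
g(6) = mex{1,2} = 0
g(7) = mex{0,1,2} = 3
g(8) = mex{0,2} = 1
g(9) = mex{1,2,3} = 0
So g(9) = 0.
Grundy values for heap C (subtraction set {3, 4, 6}):
g(0) = mex{} = 0
g(1) = mex{} = 0
g(2) = mex{} = 0
g(3) = mex{0} = 1
g(4) = mex{0} = 1
g(5) = mex{0} = 1
g(6) = mex{0,1} = 2
g(7) = mex{0,1} = 2
g(8) = mex{0,1} = 2
g(9) = mex{1,2} = 0
g(10) = mex{1,2} = 0
g(11) = mex{1,2} = 0
So g(11) = 0.
Heap D is a plain Nim heap of size 7, so its Grundy value is 7.
The value of a disjunctive sum is the nim-sum of the parts.
Combined value = 2 XOR 0 XOR 0 XOR 7 = 5.

5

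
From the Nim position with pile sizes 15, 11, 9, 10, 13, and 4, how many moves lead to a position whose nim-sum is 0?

5

Write each in binary and XOR column by column:
  1111  (15)
  1011  (11)
  1001  (9)
  1010  (10)
  1101  (13)
  0100  (4)
  ----
  1110  (14)
The overall nim-sum is X = 14. A pile of size p has a winning move iff p XOR X < p (reduce it to p XOR X).
  15: 15 XOR 14 = 1 < 15 — winning move (to 1).
  11: 11 XOR 14 = 5 < 11 — winning move (to 5).
  9: 9 XOR 14 = 7 < 9 — winning move (to 7).
  10: 10 XOR 14 = 4 < 10 — winning move (to 4).
  13: 13 XOR 14 = 3 < 13 — winning move (to 3).
  4: 4 XOR 14 = 10 ≥ 4 — no move.
That gives 5 winning moves.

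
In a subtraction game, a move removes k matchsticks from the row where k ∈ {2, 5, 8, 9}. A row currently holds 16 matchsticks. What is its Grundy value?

1

Build the Grundy sequence with g(k) = mex{g(k−s) : s ∈ {2, 5, 8, 9}, s ≤ k}:
k:     0  1  2  3  4  5  6  7  8  9 10 11 12 13 14 15 16
g(k):  0  0  1  1  0  2  1  0  2  1  3  0  2  1  0  2  1
So g(16) = 1.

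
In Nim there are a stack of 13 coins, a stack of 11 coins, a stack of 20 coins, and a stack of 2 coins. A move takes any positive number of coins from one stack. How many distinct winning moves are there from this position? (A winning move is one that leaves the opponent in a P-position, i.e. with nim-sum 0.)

1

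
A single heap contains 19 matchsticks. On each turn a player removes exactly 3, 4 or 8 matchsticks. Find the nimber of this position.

Grundy values for subtraction set {3, 4, 8}:
k:     0  1  2  3  4  5  6  7  8  9 10 11 12 13 14 15 16 17 18 19
g(k):  0  0  0  1  1  1  2  0  2  3  1  3  0  0  0  1  1  1  2  0
So g(19) = 0.

0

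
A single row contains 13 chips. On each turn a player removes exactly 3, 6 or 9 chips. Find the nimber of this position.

Build the Grundy sequence with g(k) = mex{g(k−s) : s ∈ {3, 6, 9}, s ≤ k}:
g(0) = mex{} = 0
g(1) = mex{} = 0
g(2) = mex{} = 0
g(3) = mex{0} = 1
g(4) = mex{0} = 1
g(5) = mex{0} = 1
g(6) = mex{0,1} = 2
g(7) = mex{0,1} = 2
g(8) = mex{0,1} = 2
g(9) = mex{0,1,2} = 3
g(10) = mex{0,1,2} = 3
g(11) = mex{0,1,2} = 3
g(12) = mex{1,2,3} = 0
g(13) = mex{1,2,3} = 0
So g(13) = 0.

0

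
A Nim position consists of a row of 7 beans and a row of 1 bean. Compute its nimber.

6

Bitwise XOR of the heap sizes:
  111  (7)
  001  (1)
  ---
  110  (6)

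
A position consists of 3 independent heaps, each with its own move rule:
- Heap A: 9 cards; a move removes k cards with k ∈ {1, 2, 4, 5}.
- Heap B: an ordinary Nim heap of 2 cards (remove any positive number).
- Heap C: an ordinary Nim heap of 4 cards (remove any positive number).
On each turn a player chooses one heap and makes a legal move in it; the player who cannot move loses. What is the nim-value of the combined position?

6

Build the Grundy sequence for heap A with g(k) = mex{g(k−s) : s ∈ {1, 2, 4, 5}, s ≤ k}:
k:     0  1  2  3  4  5  6  7  8  9
g(k):  0  1  2  0  1  2  0  1  2  0
So g(9) = 0.
Heap B is a plain Nim heap of size 2, so its Grundy value is 2.
Heap C is a plain Nim heap of size 4, so its Grundy value is 4.
By the Sprague-Grundy theorem, the Grundy value of a sum of independent games is the XOR of the component values.
Combined value = 0 XOR 2 XOR 4 = 6.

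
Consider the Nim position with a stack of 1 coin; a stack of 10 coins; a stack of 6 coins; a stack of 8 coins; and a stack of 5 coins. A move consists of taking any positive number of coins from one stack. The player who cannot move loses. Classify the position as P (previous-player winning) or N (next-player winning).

P-position

Compute the nim-sum pairwise:
1 XOR 10 = 11
11 XOR 6 = 13
13 XOR 8 = 5
5 XOR 5 = 0
The nim-sum is 0, so this is a P-position: the player to move is in a losing position under optimal play.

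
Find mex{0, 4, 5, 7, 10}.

0 is in the set but 1 is not, so the mex is 1.

1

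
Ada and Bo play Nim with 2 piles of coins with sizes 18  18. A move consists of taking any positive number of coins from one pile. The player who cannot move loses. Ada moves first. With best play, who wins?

Compute the nim-sum pairwise:
18 XOR 18 = 0
The nim-sum is 0, so this is a P-position: the player to move is in a losing position under optimal play; Ada is about to move from it and so loses — Bo wins.

Bo wins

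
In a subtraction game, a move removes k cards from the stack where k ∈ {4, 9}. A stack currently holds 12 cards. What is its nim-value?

1

Build the Grundy sequence with g(k) = mex{g(k−s) : s ∈ {4, 9}, s ≤ k}:
k:     0  1  2  3  4  5  6  7  8  9 10 11 12
g(k):  0  0  0  0  1  1  1  1  0  2  2  2  1
So g(12) = 1.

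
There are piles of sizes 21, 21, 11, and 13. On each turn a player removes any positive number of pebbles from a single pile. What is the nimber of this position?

6

Compute the nim-sum pairwise:
21 XOR 21 = 0
0 XOR 11 = 11
11 XOR 13 = 6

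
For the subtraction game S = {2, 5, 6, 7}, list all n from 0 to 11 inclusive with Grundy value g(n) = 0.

Build the Grundy sequence with g(k) = mex{g(k−s) : s ∈ {2, 5, 6, 7}, s ≤ k}:
g(0) = mex{} = 0
g(1) = mex{} = 0
g(2) = mex{0} = 1
g(3) = mex{0} = 1
g(4) = mex{1} = 0
g(5) = mex{0,1} = 2
g(6) = mex{0} = 1
g(7) = mex{0,1,2} = 3
g(8) = mex{0,1} = 2
g(9) = mex{0,1,3} = 2
g(10) = mex{0,1,2} = 3
g(11) = mex{0,1,2} = 3
The P-positions (g = 0) in 0..11 are 0, 1, 4.

0, 1, 4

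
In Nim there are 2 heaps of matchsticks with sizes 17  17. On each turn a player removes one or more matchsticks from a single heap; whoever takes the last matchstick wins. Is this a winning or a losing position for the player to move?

Losing position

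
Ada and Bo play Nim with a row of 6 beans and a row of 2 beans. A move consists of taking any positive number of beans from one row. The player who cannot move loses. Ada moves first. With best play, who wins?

Ada wins

Bitwise XOR of the heap sizes:
  110  (6)
  010  (2)
  ---
  100  (4)
The nim-sum is 4 ≠ 0, so this is an N-position: the player to move can win; Ada has a winning move.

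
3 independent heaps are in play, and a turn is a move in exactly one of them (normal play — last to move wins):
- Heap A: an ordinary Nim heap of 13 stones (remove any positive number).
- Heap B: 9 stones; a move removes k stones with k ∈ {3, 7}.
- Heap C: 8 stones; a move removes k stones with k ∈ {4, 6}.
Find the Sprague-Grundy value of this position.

14

Heap A is a plain Nim heap of size 13, so its Grundy value is 13.
Build the Grundy sequence for heap B with g(k) = mex{g(k−s) : s ∈ {3, 7}, s ≤ k}:
k:     0  1  2  3  4  5  6  7  8  9
g(k):  0  0  0  1  1  1  0  2  2  1
So g(9) = 1.
Grundy values for heap C (subtraction set {4, 6}):
g(0) = mex{} = 0
g(1) = mex{} = 0
g(2) = mex{} = 0
g(3) = mex{} = 0
g(4) = mex{0} = 1
g(5) = mex{0} = 1
g(6) = mex{0} = 1
g(7) = mex{0} = 1
g(8) = mex{0,1} = 2
So g(8) = 2.
By the Sprague-Grundy theorem, the Grundy value of a sum of independent games is the XOR of the component values.
Combined value = 13 ⊕ 1 ⊕ 2 = 14.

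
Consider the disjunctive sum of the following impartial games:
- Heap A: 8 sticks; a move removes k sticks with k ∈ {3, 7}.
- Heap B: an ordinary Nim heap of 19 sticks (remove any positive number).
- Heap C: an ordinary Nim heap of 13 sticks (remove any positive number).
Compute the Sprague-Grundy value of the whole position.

Grundy values for heap A (subtraction set {3, 7}):
k:     0  1  2  3  4  5  6  7  8
g(k):  0  0  0  1  1  1  0  2  2
So g(8) = 2.
Heap B is a plain Nim heap of size 19, so its Grundy value is 19.
Heap C is a plain Nim heap of size 13, so its Grundy value is 13.
By the Sprague-Grundy theorem, the Grundy value of a sum of independent games is the XOR of the component values.
Combined value = 2 ⊕ 19 ⊕ 13 = 28.

28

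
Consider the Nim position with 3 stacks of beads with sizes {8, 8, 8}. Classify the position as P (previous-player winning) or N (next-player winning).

N-position

Write each in binary and XOR column by column:
  1000  (8)
  1000  (8)
  1000  (8)
  ----
  1000  (8)
The nim-sum is 8 ≠ 0, so this is an N-position: the player to move can win.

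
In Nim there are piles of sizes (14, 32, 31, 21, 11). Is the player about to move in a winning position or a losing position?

Write each in binary and XOR column by column:
  001110  (14)
  100000  (32)
  011111  (31)
  010101  (21)
  001011  (11)
  ------
  101111  (47)
The nim-sum is 47 ≠ 0, so this is an N-position: the player to move can win.

Winning position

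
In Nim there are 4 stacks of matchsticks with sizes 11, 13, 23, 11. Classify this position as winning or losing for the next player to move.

Winning position

Compute the nim-sum pairwise:
11 ⊕ 13 = 6
6 ⊕ 23 = 17
17 ⊕ 11 = 26
The nim-sum is 26 ≠ 0, so this is an N-position: the player to move can win.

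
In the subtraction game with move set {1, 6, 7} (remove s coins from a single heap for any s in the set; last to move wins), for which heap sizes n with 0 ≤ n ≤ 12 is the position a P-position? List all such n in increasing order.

0, 2, 4, 12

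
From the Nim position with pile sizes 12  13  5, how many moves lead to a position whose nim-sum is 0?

3

Nim-sum: 12 ^ 13 ^ 5 = 4.
The overall nim-sum is X = 4. A pile of size p has a winning move iff p XOR X < p (reduce it to p XOR X).
  12: 12 XOR 4 = 8 < 12 — winning move (to 8).
  13: 13 XOR 4 = 9 < 13 — winning move (to 9).
  5: 5 XOR 4 = 1 < 5 — winning move (to 1).
That gives 3 winning moves.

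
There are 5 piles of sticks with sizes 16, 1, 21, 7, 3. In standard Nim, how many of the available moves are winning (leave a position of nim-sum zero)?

0

Compute the nim-sum pairwise:
16 ^ 1 = 17
17 ^ 21 = 4
4 ^ 7 = 3
3 ^ 3 = 0
The nim-sum is already 0, so every move leaves a nonzero nim-sum — there are no winning moves.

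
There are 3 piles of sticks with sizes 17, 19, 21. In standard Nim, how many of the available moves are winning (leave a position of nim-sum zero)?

3

Compute the nim-sum pairwise:
17 ^ 19 = 2
2 ^ 21 = 23
The overall nim-sum is X = 23. A pile of size p has a winning move iff p XOR X < p (reduce it to p XOR X).
  17: 17 XOR 23 = 6 < 17 — winning move (to 6).
  19: 19 XOR 23 = 4 < 19 — winning move (to 4).
  21: 21 XOR 23 = 2 < 21 — winning move (to 2).
That gives 3 winning moves.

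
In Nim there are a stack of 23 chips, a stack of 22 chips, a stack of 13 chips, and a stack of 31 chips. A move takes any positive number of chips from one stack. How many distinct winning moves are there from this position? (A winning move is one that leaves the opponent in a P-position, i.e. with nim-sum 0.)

Write each in binary and XOR column by column:
  10111  (23)
  10110  (22)
  01101  (13)
  11111  (31)
  -----
  10011  (19)
The overall nim-sum is X = 19. A stack of size p has a winning move iff p XOR X < p (reduce it to p XOR X).
  23: 23 XOR 19 = 4 < 23 — winning move (to 4).
  22: 22 XOR 19 = 5 < 22 — winning move (to 5).
  13: 13 XOR 19 = 30 ≥ 13 — no move.
  31: 31 XOR 19 = 12 < 31 — winning move (to 12).
That gives 3 winning moves.

3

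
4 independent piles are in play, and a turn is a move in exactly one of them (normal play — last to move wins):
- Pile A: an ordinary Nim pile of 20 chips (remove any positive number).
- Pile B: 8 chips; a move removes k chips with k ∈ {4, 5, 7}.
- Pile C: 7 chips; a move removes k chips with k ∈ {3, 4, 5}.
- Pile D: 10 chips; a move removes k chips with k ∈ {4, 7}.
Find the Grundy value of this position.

22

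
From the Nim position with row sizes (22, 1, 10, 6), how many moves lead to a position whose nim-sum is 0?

Nim-sum: 22 ⊕ 1 ⊕ 10 ⊕ 6 = 27.
The overall nim-sum is X = 27. A row of size p has a winning move iff p XOR X < p (reduce it to p XOR X).
  22: 22 XOR 27 = 13 < 22 — winning move (to 13).
  1: 1 XOR 27 = 26 ≥ 1 — no move.
  10: 10 XOR 27 = 17 ≥ 10 — no move.
  6: 6 XOR 27 = 29 ≥ 6 — no move.
That gives 1 winning move.

1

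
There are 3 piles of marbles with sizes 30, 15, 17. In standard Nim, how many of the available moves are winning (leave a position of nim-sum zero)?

Nim-sum: 30 XOR 15 XOR 17 = 0.
The nim-sum is already 0, so every move leaves a nonzero nim-sum — there are no winning moves.

0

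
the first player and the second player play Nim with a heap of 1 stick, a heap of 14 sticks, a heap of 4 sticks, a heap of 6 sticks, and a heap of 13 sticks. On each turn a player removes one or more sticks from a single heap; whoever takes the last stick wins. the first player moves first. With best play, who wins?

the second player wins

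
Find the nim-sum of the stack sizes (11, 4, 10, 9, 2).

14

Nim-sum: 11 XOR 4 XOR 10 XOR 9 XOR 2 = 14.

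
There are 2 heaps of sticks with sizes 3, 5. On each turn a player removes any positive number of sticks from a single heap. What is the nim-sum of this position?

6

Bitwise XOR of the heap sizes:
  011  (3)
  101  (5)
  ---
  110  (6)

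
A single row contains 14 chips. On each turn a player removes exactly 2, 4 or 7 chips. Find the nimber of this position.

1

Compute g(0), g(1), … for moves {2, 4, 7}:
k:     0  1  2  3  4  5  6  7  8  9 10 11 12 13 14
g(k):  0  0  1  1  2  2  0  3  1  0  2  1  0  2  1
So g(14) = 1.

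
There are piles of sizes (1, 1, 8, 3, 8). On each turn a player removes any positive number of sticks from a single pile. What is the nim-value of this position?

3

Compute the nim-sum pairwise:
1 XOR 1 = 0
0 XOR 8 = 8
8 XOR 3 = 11
11 XOR 8 = 3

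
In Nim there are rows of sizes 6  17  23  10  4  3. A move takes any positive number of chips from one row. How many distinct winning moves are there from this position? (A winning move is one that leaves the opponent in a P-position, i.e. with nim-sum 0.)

1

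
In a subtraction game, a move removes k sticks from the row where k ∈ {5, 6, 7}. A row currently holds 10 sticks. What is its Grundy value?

Grundy values for subtraction set {5, 6, 7}:
g(0) = mex{} = 0
g(1) = mex{} = 0
g(2) = mex{} = 0
g(3) = mex{} = 0
g(4) = mex{} = 0
g(5) = mex{0} = 1
g(6) = mex{0} = 1
g(7) = mex{0} = 1
g(8) = mex{0} = 1
g(9) = mex{0} = 1
g(10) = mex{0,1} = 2
So g(10) = 2.

2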